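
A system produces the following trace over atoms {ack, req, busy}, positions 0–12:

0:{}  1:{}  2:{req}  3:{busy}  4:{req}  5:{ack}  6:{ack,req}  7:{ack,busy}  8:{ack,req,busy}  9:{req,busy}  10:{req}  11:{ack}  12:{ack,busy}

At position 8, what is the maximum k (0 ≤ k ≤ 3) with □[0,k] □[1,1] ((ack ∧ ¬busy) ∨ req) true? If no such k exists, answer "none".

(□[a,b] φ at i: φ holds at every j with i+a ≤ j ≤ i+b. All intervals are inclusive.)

□[1,1] ((ack ∧ ¬busy) ∨ req) must hold from j=8 onward; find where it first fails.
  j=8: holds
  j=9: holds
  j=10: holds
  j=11: fails
Holds on [8,10], so largest k = 2.

2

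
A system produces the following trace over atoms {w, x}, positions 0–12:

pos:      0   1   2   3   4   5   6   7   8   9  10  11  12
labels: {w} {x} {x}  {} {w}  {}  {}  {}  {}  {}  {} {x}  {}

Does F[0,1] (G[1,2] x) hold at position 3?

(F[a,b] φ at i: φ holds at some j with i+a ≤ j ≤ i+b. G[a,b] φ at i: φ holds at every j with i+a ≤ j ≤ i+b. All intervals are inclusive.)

No

Check G[1,2] x at each j in [3,4]:
  j=3: fails at 4
  j=4: fails at 5
No position in the window satisfies it → formula fails.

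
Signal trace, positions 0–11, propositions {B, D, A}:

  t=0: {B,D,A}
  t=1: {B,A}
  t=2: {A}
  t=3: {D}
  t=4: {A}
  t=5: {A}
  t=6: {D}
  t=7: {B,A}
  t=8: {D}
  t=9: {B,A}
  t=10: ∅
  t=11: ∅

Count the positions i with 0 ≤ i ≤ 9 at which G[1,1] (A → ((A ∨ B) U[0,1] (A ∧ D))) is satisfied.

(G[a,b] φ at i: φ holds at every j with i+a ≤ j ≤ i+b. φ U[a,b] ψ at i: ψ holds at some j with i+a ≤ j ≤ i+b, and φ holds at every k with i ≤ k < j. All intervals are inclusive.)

4

Evaluate at each i in [0,9]:
  i=0: ✗ (fails at j=1)
  i=1: ✗ (fails at j=2)
  i=2: ✓ (all of [3,3])
  i=3: ✗ (fails at j=4)
  i=4: ✗ (fails at j=5)
  i=5: ✓ (all of [6,6])
  i=6: ✗ (fails at j=7)
  i=7: ✓ (all of [8,8])
  i=8: ✗ (fails at j=9)
  i=9: ✓ (all of [10,10])
Positions where it holds: {2, 5, 7, 9} → 4.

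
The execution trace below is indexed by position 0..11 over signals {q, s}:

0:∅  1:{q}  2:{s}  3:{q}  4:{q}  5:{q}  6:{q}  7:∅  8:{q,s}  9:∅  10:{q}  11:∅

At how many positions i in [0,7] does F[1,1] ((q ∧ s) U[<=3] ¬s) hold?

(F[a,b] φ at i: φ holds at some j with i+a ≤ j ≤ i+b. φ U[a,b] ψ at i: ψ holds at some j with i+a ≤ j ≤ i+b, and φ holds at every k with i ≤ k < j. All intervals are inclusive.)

Evaluate at each i in [0,7]:
  i=0: ✓ (witness j=1)
  i=1: ✗ (none in [2,2])
  i=2: ✓ (witness j=3)
  i=3: ✓ (witness j=4)
  i=4: ✓ (witness j=5)
  i=5: ✓ (witness j=6)
  i=6: ✓ (witness j=7)
  i=7: ✓ (witness j=8)
Positions where it holds: {0, 2, 3, 4, 5, 6, 7} → 7.

7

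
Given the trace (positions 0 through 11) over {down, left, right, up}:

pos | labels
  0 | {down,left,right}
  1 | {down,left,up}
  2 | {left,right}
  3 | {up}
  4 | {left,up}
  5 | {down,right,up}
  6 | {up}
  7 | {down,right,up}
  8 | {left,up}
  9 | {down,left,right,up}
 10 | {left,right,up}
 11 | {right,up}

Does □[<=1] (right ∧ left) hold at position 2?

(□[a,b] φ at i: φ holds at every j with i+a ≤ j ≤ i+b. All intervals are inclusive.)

Check (right ∧ left) at every j in [2,3]:
  j=2: true
  j=3: false
Fails at j=3 → formula fails.

Does not hold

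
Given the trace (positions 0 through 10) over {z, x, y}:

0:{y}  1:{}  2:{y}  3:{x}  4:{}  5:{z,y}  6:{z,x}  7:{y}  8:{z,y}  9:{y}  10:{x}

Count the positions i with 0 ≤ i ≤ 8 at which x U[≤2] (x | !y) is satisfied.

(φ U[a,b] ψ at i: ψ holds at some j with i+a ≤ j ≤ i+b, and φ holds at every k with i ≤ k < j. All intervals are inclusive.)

4

Evaluate at each i in [0,8]:
  i=0: ✗ (lhs fails at k=0 before rhs at j=1)
  i=1: ✓ (rhs at j=1)
  i=2: ✗ (lhs fails at k=2 before rhs at j=3)
  i=3: ✓ (rhs at j=3)
  i=4: ✓ (rhs at j=4)
  i=5: ✗ (lhs fails at k=5 before rhs at j=6)
  i=6: ✓ (rhs at j=6)
  i=7: ✗ (no rhs in [7,9])
  i=8: ✗ (lhs fails at k=8 before rhs at j=10)
Positions where it holds: {1, 3, 4, 6} → 4.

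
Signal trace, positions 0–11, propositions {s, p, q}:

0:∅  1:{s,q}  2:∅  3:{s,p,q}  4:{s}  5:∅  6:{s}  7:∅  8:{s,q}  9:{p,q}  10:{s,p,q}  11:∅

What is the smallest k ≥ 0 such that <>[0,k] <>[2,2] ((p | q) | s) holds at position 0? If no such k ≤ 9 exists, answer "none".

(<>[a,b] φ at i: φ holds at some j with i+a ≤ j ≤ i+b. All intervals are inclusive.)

Scan j = 0,1,… for <>[2,2] ((p | q) | s):
  j=0: fails
  j=1: holds
First hit at j=1, so smallest k = 1-0 = 1.

1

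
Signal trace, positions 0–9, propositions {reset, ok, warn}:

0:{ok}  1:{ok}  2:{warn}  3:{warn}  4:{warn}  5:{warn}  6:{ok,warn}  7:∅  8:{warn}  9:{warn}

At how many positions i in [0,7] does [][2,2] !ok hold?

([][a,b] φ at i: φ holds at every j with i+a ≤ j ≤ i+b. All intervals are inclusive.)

7

Evaluate at each i in [0,7]:
  i=0: ✓ (all of [2,2])
  i=1: ✓ (all of [3,3])
  i=2: ✓ (all of [4,4])
  i=3: ✓ (all of [5,5])
  i=4: ✗ (fails at j=6)
  i=5: ✓ (all of [7,7])
  i=6: ✓ (all of [8,8])
  i=7: ✓ (all of [9,9])
Positions where it holds: {0, 1, 2, 3, 5, 6, 7} → 7.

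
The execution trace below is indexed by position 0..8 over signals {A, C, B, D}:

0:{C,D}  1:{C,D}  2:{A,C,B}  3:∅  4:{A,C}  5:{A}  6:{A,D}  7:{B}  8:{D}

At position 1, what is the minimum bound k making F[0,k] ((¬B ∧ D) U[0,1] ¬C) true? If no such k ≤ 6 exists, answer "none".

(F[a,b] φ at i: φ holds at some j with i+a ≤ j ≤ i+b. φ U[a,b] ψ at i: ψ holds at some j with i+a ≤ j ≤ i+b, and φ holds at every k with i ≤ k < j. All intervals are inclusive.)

Scan j = 1,2,… for ((¬B ∧ D) U[0,1] ¬C):
  j=1: fails
  j=2: fails
  j=3: holds
First hit at j=3, so smallest k = 3-1 = 2.

2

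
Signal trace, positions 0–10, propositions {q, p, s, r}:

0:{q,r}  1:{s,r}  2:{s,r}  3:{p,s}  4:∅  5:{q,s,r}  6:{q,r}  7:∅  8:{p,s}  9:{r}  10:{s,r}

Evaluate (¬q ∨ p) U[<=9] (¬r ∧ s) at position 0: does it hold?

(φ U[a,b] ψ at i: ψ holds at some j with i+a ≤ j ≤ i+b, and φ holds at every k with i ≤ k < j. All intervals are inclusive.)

Need some j in [0,9] with (¬r ∧ s), and (¬q ∨ p) at every k in [0,j-1].
  j=0: (¬r ∧ s) false.
  j=1: (¬r ∧ s) false.
  j=2: (¬r ∧ s) false.
  j=3: (¬r ∧ s) holds, but (¬q ∨ p) fails at k=0 → not this j.
  j=4: (¬r ∧ s) false.
  j=5: (¬r ∧ s) false.
  j=6: (¬r ∧ s) false.
  j=7: (¬r ∧ s) false.
  j=8: (¬r ∧ s) holds, but (¬q ∨ p) fails at k=0 → not this j.
  j=9: (¬r ∧ s) false.
No j in the window works → until fails.

False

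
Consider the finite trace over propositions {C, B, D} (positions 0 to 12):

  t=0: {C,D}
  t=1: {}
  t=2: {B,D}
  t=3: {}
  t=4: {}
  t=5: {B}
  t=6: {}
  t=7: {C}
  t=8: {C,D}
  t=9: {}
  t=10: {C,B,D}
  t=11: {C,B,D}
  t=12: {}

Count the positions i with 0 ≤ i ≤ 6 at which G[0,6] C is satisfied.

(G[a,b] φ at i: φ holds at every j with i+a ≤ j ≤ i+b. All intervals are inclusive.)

0

Evaluate at each i in [0,6]:
  i=0: ✗ (fails at j=1)
  i=1: ✗ (fails at j=1)
  i=2: ✗ (fails at j=2)
  i=3: ✗ (fails at j=3)
  i=4: ✗ (fails at j=4)
  i=5: ✗ (fails at j=5)
  i=6: ✗ (fails at j=6)
Positions where it holds: {} → 0.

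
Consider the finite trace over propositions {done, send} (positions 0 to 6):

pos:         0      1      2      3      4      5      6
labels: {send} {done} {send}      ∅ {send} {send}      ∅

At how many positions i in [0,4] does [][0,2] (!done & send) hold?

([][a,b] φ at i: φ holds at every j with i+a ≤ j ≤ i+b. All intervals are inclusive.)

0

Evaluate at each i in [0,4]:
  i=0: ✗ (fails at j=1)
  i=1: ✗ (fails at j=1)
  i=2: ✗ (fails at j=3)
  i=3: ✗ (fails at j=3)
  i=4: ✗ (fails at j=6)
Positions where it holds: {} → 0.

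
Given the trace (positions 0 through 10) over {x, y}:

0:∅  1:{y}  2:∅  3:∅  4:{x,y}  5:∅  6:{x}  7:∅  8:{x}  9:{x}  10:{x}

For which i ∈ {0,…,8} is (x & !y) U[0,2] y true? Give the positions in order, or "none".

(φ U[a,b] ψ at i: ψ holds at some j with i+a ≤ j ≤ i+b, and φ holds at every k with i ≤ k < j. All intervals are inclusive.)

1, 4

Evaluate at each i in [0,8]:
  i=0: ✗ (lhs fails at k=0 before rhs at j=1)
  i=1: ✓ (rhs at j=1)
  i=2: ✗ (lhs fails at k=2 before rhs at j=4)
  i=3: ✗ (lhs fails at k=3 before rhs at j=4)
  i=4: ✓ (rhs at j=4)
  i=5: ✗ (no rhs in [5,7])
  i=6: ✗ (no rhs in [6,8])
  i=7: ✗ (no rhs in [7,9])
  i=8: ✗ (no rhs in [8,10])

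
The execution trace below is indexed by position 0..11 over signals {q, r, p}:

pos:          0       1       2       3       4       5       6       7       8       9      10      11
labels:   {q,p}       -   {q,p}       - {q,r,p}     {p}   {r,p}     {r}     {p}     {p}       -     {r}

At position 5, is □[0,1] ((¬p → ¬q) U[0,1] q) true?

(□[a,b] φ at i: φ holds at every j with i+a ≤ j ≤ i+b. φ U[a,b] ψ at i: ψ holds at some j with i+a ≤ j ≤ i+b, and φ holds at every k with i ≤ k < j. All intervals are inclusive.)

Check ((¬p → ¬q) U[0,1] q) at every j in [5,6]:
  j=5: fails
  j=6: fails
Fails at j=5 → formula fails.

False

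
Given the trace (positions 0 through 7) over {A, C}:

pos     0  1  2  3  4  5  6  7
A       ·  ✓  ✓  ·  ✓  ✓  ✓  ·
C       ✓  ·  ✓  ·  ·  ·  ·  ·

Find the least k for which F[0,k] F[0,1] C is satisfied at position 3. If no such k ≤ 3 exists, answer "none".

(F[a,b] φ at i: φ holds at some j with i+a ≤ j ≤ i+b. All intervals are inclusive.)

none

Scan j = 3,4,… for F[0,1] C:
  j=3: fails
  j=4: fails
  j=5: fails
  j=6: fails
No j in [3,6] satisfies it → none.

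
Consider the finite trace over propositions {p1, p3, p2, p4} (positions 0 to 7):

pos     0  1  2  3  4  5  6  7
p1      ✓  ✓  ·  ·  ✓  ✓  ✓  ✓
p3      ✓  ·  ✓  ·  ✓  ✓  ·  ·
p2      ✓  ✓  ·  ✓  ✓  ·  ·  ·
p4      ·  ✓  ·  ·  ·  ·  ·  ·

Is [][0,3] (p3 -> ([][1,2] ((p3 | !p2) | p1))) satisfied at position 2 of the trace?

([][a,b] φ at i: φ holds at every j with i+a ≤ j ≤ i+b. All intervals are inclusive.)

Check (p3 -> ([][1,2] ((p3 | !p2) | p1))) at every j in [2,5]:
  j=2: antecedent true; consequent fails at 3 → ✗
  j=3: antecedent false → ✓
  j=4: antecedent true; consequent holds on [5,6] → ✓
  j=5: antecedent true; consequent holds on [6,7] → ✓
Fails at j=2 → formula fails.

False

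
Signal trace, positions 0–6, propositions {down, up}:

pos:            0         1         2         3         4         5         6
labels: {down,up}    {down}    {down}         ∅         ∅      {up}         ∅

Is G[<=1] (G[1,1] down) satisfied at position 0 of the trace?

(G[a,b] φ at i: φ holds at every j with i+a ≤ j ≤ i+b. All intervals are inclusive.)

Check G[1,1] down at every j in [0,1]:
  j=0: holds on [1,1]
  j=1: holds on [2,2]
All positions satisfy it → formula holds.

Yes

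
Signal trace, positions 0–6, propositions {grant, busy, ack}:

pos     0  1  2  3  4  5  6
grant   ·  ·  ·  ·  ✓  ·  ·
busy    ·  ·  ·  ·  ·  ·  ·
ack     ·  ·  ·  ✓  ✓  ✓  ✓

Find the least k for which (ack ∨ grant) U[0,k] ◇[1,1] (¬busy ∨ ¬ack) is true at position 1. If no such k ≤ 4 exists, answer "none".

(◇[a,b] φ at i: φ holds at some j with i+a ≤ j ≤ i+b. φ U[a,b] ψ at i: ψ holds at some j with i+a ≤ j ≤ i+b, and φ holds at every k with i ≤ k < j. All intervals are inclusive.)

Need earliest j ≥ 1 with ◇[1,1] (¬busy ∨ ¬ack), and (ack ∨ grant) at every k in [1,j-1].
  j=1: rhs holds (empty prefix). k = 0.

0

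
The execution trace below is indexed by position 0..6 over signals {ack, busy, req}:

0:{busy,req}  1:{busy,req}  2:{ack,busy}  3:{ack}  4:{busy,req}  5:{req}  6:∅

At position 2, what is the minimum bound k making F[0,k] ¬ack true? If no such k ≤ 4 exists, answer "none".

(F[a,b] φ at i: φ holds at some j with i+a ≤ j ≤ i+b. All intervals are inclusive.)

Scan j = 2,3,… for ¬ack:
  j=2: fails
  j=3: fails
  j=4: holds
First hit at j=4, so smallest k = 4-2 = 2.

2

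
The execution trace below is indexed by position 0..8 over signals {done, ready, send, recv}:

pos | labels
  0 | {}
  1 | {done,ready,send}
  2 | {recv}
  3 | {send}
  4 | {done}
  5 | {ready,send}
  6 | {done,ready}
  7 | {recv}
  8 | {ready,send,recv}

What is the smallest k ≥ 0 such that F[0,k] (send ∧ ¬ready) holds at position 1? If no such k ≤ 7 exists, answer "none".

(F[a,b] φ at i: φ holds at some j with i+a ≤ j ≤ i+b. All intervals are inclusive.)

2

Scan j = 1,2,… for (send ∧ ¬ready):
  j=1: fails
  j=2: fails
  j=3: holds
First hit at j=3, so smallest k = 3-1 = 2.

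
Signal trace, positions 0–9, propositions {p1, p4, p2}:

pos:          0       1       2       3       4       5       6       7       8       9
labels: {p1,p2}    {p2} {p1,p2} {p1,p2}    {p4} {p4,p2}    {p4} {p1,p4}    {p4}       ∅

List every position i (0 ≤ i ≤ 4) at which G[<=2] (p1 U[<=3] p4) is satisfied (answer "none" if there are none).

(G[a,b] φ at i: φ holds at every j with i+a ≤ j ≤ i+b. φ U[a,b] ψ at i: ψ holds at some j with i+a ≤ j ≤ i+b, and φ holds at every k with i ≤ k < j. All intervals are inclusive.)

2, 3, 4

Evaluate at each i in [0,4]:
  i=0: ✗ (fails at j=0)
  i=1: ✗ (fails at j=1)
  i=2: ✓ (all of [2,4])
  i=3: ✓ (all of [3,5])
  i=4: ✓ (all of [4,6])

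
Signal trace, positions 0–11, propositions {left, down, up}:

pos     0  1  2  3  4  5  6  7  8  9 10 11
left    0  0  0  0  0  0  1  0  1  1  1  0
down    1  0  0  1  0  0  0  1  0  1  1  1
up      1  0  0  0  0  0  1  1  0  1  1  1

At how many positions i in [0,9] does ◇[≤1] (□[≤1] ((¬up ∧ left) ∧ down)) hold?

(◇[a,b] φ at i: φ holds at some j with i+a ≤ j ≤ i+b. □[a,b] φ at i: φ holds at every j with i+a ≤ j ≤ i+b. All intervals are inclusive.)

Evaluate at each i in [0,9]:
  i=0: ✗ (none in [0,1])
  i=1: ✗ (none in [1,2])
  i=2: ✗ (none in [2,3])
  i=3: ✗ (none in [3,4])
  i=4: ✗ (none in [4,5])
  i=5: ✗ (none in [5,6])
  i=6: ✗ (none in [6,7])
  i=7: ✗ (none in [7,8])
  i=8: ✗ (none in [8,9])
  i=9: ✗ (none in [9,10])
Positions where it holds: {} → 0.

0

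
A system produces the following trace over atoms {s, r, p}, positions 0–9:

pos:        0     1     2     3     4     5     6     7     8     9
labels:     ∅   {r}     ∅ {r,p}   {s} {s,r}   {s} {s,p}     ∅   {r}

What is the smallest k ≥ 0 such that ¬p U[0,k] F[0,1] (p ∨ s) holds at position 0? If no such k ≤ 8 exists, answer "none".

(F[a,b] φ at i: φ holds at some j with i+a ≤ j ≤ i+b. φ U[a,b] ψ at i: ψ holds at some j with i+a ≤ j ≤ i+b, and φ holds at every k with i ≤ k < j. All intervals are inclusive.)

Need earliest j ≥ 0 with F[0,1] (p ∨ s), and ¬p at every k in [0,j-1].
  j=0: rhs fails.
  j=1: rhs fails.
  j=2: rhs holds; lhs holds on [0,1]. k = 2.

2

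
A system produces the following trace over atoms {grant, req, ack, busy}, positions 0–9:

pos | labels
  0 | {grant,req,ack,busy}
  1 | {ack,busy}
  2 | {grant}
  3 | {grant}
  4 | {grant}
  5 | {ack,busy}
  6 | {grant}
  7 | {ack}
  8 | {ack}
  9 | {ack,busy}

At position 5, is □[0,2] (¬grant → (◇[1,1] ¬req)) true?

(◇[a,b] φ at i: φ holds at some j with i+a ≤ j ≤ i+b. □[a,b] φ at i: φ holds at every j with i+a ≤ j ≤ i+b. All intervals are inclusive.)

Check (¬grant → (◇[1,1] ¬req)) at every j in [5,7]:
  j=5: antecedent true; consequent holds (witness at 6) → ✓
  j=6: antecedent false → ✓
  j=7: antecedent true; consequent holds (witness at 8) → ✓
All positions satisfy it → formula holds.

Holds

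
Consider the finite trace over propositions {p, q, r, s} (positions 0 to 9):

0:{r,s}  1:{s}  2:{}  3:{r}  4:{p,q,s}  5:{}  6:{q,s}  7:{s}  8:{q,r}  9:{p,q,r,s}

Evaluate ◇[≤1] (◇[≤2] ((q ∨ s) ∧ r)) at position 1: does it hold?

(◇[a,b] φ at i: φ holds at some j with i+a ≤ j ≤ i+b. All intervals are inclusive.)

No

Check ◇[≤2] ((q ∨ s) ∧ r) at each j in [1,2]:
  j=1: fails (none in [1,3])
  j=2: fails (none in [2,4])
No position in the window satisfies it → formula fails.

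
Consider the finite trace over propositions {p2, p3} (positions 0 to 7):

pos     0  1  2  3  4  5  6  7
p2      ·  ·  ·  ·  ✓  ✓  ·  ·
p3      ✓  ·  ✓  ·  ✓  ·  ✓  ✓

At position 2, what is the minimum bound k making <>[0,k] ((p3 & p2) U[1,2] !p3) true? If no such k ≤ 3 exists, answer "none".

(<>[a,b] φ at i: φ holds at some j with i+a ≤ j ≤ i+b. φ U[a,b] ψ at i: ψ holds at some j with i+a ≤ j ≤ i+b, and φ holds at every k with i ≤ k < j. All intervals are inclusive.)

2

Scan j = 2,3,… for ((p3 & p2) U[1,2] !p3):
  j=2: fails
  j=3: fails
  j=4: holds
First hit at j=4, so smallest k = 4-2 = 2.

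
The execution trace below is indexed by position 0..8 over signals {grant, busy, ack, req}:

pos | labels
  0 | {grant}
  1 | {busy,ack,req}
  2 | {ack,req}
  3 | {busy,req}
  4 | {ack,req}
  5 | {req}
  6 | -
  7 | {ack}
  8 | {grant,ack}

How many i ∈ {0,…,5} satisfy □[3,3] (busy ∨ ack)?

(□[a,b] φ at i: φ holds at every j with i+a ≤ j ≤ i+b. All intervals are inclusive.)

Evaluate at each i in [0,5]:
  i=0: ✓ (all of [3,3])
  i=1: ✓ (all of [4,4])
  i=2: ✗ (fails at j=5)
  i=3: ✗ (fails at j=6)
  i=4: ✓ (all of [7,7])
  i=5: ✓ (all of [8,8])
Positions where it holds: {0, 1, 4, 5} → 4.

4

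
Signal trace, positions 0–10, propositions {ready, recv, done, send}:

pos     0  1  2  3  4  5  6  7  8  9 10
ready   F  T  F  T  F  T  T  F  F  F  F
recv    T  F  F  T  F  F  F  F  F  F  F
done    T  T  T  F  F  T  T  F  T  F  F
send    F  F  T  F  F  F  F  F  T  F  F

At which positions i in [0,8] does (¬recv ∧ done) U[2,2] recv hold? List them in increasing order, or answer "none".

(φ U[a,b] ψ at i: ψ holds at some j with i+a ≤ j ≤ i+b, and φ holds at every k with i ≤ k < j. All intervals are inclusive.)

1

Evaluate at each i in [0,8]:
  i=0: ✗ (no rhs in [2,2])
  i=1: ✓ (rhs at j=3; lhs holds on [1,2])
  i=2: ✗ (no rhs in [4,4])
  i=3: ✗ (no rhs in [5,5])
  i=4: ✗ (no rhs in [6,6])
  i=5: ✗ (no rhs in [7,7])
  i=6: ✗ (no rhs in [8,8])
  i=7: ✗ (no rhs in [9,9])
  i=8: ✗ (no rhs in [10,10])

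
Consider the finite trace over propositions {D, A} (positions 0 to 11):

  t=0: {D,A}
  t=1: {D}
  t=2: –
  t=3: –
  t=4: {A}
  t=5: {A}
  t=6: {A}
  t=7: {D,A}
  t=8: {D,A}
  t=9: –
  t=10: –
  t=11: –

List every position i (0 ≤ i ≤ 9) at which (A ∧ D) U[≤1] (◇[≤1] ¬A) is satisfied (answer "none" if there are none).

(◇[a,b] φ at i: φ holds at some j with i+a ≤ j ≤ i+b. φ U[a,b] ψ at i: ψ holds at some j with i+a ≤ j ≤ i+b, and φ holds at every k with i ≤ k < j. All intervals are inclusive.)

0, 1, 2, 3, 7, 8, 9

Evaluate at each i in [0,9]:
  i=0: ✓ (rhs at j=0)
  i=1: ✓ (rhs at j=1)
  i=2: ✓ (rhs at j=2)
  i=3: ✓ (rhs at j=3)
  i=4: ✗ (no rhs in [4,5])
  i=5: ✗ (no rhs in [5,6])
  i=6: ✗ (no rhs in [6,7])
  i=7: ✓ (rhs at j=8; lhs holds on [7,7])
  i=8: ✓ (rhs at j=8)
  i=9: ✓ (rhs at j=9)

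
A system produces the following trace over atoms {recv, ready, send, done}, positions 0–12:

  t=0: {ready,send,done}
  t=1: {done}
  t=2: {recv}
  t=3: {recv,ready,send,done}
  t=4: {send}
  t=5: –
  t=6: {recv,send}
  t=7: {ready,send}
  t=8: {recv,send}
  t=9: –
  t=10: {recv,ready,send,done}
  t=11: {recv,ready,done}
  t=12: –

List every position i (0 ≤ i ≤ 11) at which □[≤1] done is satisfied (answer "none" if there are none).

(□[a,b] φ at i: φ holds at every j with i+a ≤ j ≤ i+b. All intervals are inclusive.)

Evaluate at each i in [0,11]:
  i=0: ✓ (all of [0,1])
  i=1: ✗ (fails at j=2)
  i=2: ✗ (fails at j=2)
  i=3: ✗ (fails at j=4)
  i=4: ✗ (fails at j=4)
  i=5: ✗ (fails at j=5)
  i=6: ✗ (fails at j=6)
  i=7: ✗ (fails at j=7)
  i=8: ✗ (fails at j=8)
  i=9: ✗ (fails at j=9)
  i=10: ✓ (all of [10,11])
  i=11: ✗ (fails at j=12)

0, 10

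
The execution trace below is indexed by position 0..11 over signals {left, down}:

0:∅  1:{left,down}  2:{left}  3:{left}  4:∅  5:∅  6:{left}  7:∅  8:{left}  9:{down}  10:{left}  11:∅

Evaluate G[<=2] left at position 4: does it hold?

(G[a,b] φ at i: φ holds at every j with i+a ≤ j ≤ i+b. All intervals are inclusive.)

False

Check left at every j in [4,6]:
  j=4: false
  j=5: false
  j=6: true
Fails at j=4 → formula fails.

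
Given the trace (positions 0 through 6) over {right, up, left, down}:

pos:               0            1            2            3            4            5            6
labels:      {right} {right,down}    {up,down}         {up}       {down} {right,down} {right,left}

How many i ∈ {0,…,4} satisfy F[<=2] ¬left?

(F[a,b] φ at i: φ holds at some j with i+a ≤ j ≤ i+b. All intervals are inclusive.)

Evaluate at each i in [0,4]:
  i=0: ✓ (witness j=0)
  i=1: ✓ (witness j=1)
  i=2: ✓ (witness j=2)
  i=3: ✓ (witness j=3)
  i=4: ✓ (witness j=4)
Positions where it holds: {0, 1, 2, 3, 4} → 5.

5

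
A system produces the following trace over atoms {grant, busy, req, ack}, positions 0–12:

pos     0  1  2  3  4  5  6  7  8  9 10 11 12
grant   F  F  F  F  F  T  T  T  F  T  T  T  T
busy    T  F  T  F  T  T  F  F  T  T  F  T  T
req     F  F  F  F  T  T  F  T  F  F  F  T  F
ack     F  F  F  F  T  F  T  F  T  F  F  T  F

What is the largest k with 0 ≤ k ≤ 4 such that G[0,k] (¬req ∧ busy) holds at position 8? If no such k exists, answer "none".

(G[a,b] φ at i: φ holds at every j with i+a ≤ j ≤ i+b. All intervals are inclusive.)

(¬req ∧ busy) must hold from j=8 onward; find where it first fails.
  j=8: holds
  j=9: holds
  j=10: fails
Holds on [8,9], so largest k = 1.

1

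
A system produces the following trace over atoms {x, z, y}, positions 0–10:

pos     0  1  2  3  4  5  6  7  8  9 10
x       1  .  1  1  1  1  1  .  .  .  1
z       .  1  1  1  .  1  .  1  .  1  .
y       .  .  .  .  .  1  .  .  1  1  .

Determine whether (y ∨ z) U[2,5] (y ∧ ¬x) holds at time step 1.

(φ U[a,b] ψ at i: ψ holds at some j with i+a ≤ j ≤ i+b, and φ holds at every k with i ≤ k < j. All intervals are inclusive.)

Need some j in [3,6] with (y ∧ ¬x), and (y ∨ z) at every k in [1,j-1].
  j=3: (y ∧ ¬x) false.
  j=4: (y ∧ ¬x) false.
  j=5: (y ∧ ¬x) false.
  j=6: (y ∧ ¬x) false.
No j in the window works → until fails.

False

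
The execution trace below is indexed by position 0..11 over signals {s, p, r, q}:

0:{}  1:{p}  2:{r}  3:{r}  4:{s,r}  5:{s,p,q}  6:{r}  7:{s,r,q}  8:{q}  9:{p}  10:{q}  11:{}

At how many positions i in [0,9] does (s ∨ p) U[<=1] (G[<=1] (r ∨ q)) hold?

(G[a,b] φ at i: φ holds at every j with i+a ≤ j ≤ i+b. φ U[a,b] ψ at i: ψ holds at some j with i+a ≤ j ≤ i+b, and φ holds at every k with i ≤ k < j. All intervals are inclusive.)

Evaluate at each i in [0,9]:
  i=0: ✗ (no rhs in [0,1])
  i=1: ✓ (rhs at j=2; lhs holds on [1,1])
  i=2: ✓ (rhs at j=2)
  i=3: ✓ (rhs at j=3)
  i=4: ✓ (rhs at j=4)
  i=5: ✓ (rhs at j=5)
  i=6: ✓ (rhs at j=6)
  i=7: ✓ (rhs at j=7)
  i=8: ✗ (no rhs in [8,9])
  i=9: ✗ (no rhs in [9,10])
Positions where it holds: {1, 2, 3, 4, 5, 6, 7} → 7.

7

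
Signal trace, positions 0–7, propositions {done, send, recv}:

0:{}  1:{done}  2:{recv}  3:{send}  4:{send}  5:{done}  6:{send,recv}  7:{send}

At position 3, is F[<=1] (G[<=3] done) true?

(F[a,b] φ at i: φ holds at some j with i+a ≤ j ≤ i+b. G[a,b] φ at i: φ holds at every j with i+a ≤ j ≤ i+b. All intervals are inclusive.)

Does not hold

Check G[<=3] done at each j in [3,4]:
  j=3: fails at 3
  j=4: fails at 4
No position in the window satisfies it → formula fails.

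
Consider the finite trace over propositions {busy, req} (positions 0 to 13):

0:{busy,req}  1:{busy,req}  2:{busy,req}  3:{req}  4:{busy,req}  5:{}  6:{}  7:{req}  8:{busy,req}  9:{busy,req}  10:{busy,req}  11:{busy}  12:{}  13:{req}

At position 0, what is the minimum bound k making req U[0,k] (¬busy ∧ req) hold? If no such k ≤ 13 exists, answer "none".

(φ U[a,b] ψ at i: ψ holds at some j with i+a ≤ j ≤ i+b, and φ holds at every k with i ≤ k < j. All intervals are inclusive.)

3

Need earliest j ≥ 0 with (¬busy ∧ req), and req at every k in [0,j-1].
  j=0: rhs fails.
  j=1: rhs fails.
  j=2: rhs fails.
  j=3: rhs holds; lhs holds on [0,2]. k = 3.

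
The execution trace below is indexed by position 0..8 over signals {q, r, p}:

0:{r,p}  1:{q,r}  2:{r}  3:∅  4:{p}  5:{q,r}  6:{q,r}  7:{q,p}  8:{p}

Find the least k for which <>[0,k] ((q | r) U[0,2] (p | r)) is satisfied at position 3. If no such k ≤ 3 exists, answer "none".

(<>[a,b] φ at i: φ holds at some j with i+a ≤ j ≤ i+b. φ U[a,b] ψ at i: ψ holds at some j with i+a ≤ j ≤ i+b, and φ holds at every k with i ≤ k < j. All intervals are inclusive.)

Scan j = 3,4,… for ((q | r) U[0,2] (p | r)):
  j=3: fails
  j=4: holds
First hit at j=4, so smallest k = 4-3 = 1.

1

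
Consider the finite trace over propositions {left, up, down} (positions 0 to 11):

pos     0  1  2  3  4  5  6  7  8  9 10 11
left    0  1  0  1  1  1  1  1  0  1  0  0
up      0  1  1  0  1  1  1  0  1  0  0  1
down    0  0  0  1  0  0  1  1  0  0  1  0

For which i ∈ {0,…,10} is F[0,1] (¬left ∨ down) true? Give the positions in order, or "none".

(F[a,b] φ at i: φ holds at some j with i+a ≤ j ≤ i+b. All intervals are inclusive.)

0, 1, 2, 3, 5, 6, 7, 8, 9, 10

Evaluate at each i in [0,10]:
  i=0: ✓ (witness j=0)
  i=1: ✓ (witness j=2)
  i=2: ✓ (witness j=2)
  i=3: ✓ (witness j=3)
  i=4: ✗ (none in [4,5])
  i=5: ✓ (witness j=6)
  i=6: ✓ (witness j=6)
  i=7: ✓ (witness j=7)
  i=8: ✓ (witness j=8)
  i=9: ✓ (witness j=10)
  i=10: ✓ (witness j=10)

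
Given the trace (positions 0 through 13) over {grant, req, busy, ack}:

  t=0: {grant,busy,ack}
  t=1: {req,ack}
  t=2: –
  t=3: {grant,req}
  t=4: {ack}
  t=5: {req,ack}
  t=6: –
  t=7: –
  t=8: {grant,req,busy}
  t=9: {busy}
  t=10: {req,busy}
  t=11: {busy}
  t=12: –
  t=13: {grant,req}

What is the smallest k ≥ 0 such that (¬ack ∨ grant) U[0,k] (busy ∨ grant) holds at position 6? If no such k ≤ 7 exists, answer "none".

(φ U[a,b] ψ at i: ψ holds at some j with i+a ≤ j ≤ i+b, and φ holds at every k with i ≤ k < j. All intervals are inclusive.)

2

Need earliest j ≥ 6 with (busy ∨ grant), and (¬ack ∨ grant) at every k in [6,j-1].
  j=6: rhs fails.
  j=7: rhs fails.
  j=8: rhs holds; lhs holds on [6,7]. k = 2.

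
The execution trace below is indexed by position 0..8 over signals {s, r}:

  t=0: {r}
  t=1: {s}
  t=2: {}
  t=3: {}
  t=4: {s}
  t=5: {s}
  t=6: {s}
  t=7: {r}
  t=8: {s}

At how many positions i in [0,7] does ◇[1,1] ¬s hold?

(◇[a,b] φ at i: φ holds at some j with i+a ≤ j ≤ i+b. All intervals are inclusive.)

Evaluate at each i in [0,7]:
  i=0: ✗ (none in [1,1])
  i=1: ✓ (witness j=2)
  i=2: ✓ (witness j=3)
  i=3: ✗ (none in [4,4])
  i=4: ✗ (none in [5,5])
  i=5: ✗ (none in [6,6])
  i=6: ✓ (witness j=7)
  i=7: ✗ (none in [8,8])
Positions where it holds: {1, 2, 6} → 3.

3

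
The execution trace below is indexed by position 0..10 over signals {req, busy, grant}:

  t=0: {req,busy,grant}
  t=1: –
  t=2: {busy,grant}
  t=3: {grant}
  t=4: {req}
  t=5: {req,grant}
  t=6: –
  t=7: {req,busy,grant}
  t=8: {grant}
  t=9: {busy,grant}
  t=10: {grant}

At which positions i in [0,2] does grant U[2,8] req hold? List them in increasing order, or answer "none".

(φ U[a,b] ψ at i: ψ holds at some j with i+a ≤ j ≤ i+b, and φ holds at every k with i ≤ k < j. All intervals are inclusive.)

2

Evaluate at each i in [0,2]:
  i=0: ✗ (lhs fails at k=1 before rhs at j=4)
  i=1: ✗ (lhs fails at k=1 before rhs at j=4)
  i=2: ✓ (rhs at j=4; lhs holds on [2,3])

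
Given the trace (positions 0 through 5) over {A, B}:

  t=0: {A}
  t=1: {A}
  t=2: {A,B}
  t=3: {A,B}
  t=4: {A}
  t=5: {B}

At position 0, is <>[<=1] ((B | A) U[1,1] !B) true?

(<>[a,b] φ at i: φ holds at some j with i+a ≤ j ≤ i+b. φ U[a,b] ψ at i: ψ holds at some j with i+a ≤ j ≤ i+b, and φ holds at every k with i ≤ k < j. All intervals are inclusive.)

Yes

Check ((B | A) U[1,1] !B) at each j in [0,1]:
  j=0: holds
  j=1: fails
Found at j=0 → formula holds.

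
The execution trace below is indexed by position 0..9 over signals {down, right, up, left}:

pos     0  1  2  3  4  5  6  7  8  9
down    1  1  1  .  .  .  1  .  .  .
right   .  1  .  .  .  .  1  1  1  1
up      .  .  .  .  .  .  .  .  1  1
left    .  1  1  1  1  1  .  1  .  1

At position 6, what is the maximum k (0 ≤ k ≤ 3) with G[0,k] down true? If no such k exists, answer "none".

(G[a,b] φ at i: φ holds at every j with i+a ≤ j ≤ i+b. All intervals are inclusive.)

0

down must hold from j=6 onward; find where it first fails.
  j=6: holds
  j=7: fails
Holds on [6,6], so largest k = 0.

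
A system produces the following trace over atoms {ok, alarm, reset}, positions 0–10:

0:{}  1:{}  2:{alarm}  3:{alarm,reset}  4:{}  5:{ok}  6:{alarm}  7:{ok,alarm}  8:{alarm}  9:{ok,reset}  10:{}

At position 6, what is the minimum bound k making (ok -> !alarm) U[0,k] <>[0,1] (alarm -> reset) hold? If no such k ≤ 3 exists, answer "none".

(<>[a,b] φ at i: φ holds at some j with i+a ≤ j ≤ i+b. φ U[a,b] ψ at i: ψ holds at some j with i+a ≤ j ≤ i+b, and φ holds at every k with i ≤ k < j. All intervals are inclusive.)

none

Need earliest j ≥ 6 with <>[0,1] (alarm -> reset), and (ok -> !alarm) at every k in [6,j-1].
  j=6: rhs fails.
  j=7: rhs fails.
  j=8: rhs holds but lhs fails at k=7.
  j=9: rhs holds but lhs fails at k=7.
No witness within the range → none.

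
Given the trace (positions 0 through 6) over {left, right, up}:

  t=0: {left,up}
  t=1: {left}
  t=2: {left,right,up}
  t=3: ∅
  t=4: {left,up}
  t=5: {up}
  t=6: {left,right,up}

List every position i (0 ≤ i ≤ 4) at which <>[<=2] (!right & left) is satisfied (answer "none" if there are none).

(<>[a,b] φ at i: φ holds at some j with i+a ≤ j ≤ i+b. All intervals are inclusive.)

0, 1, 2, 3, 4

Evaluate at each i in [0,4]:
  i=0: ✓ (witness j=0)
  i=1: ✓ (witness j=1)
  i=2: ✓ (witness j=4)
  i=3: ✓ (witness j=4)
  i=4: ✓ (witness j=4)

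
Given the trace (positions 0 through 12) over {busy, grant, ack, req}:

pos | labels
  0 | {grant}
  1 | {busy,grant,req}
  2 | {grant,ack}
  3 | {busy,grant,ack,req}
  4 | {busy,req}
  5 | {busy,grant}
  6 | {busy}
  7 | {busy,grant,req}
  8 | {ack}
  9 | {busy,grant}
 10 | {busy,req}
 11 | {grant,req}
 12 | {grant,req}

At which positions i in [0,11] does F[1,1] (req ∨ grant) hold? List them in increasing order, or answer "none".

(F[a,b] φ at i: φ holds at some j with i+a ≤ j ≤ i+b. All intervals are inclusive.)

Evaluate at each i in [0,11]:
  i=0: ✓ (witness j=1)
  i=1: ✓ (witness j=2)
  i=2: ✓ (witness j=3)
  i=3: ✓ (witness j=4)
  i=4: ✓ (witness j=5)
  i=5: ✗ (none in [6,6])
  i=6: ✓ (witness j=7)
  i=7: ✗ (none in [8,8])
  i=8: ✓ (witness j=9)
  i=9: ✓ (witness j=10)
  i=10: ✓ (witness j=11)
  i=11: ✓ (witness j=12)

0, 1, 2, 3, 4, 6, 8, 9, 10, 11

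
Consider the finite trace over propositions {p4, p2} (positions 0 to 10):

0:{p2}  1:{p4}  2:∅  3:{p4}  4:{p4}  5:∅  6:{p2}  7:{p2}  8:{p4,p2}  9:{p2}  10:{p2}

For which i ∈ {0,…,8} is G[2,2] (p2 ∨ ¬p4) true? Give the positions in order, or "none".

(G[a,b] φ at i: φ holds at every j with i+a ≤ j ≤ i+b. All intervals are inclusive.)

Evaluate at each i in [0,8]:
  i=0: ✓ (all of [2,2])
  i=1: ✗ (fails at j=3)
  i=2: ✗ (fails at j=4)
  i=3: ✓ (all of [5,5])
  i=4: ✓ (all of [6,6])
  i=5: ✓ (all of [7,7])
  i=6: ✓ (all of [8,8])
  i=7: ✓ (all of [9,9])
  i=8: ✓ (all of [10,10])

0, 3, 4, 5, 6, 7, 8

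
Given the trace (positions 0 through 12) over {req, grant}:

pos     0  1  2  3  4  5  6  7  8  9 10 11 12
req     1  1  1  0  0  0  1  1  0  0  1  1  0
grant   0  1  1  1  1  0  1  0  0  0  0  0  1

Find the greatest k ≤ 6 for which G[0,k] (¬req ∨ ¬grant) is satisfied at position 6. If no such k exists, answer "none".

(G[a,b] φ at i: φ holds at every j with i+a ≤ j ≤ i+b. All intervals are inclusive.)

(¬req ∨ ¬grant) must hold from j=6 onward; find where it first fails.
  j=6: fails → no k works.

none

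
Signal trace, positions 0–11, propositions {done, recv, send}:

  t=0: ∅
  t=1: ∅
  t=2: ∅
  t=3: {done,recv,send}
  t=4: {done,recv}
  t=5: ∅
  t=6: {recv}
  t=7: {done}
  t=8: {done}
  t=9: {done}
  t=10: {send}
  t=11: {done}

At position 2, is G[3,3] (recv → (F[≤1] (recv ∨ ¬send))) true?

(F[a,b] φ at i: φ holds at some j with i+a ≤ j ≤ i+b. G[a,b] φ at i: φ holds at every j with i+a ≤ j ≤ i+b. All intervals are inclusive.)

Check (recv → (F[≤1] (recv ∨ ¬send))) at every j in [5,5]:
  j=5: antecedent false → ✓
All positions satisfy it → formula holds.

True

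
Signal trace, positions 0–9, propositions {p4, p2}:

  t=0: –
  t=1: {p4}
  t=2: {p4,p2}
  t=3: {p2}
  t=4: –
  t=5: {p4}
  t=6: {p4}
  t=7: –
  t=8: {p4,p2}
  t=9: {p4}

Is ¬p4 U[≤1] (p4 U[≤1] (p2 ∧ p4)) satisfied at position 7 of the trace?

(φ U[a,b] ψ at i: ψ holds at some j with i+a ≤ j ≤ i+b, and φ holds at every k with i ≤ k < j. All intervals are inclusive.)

Holds

Need some j in [7,8] with (p4 U[≤1] (p2 ∧ p4)), and ¬p4 at every k in [7,j-1].
  j=7: (p4 U[≤1] (p2 ∧ p4)) — fails.
  j=8: (p4 U[≤1] (p2 ∧ p4)) holds; ¬p4 holds at every k in [7,7] → satisfied.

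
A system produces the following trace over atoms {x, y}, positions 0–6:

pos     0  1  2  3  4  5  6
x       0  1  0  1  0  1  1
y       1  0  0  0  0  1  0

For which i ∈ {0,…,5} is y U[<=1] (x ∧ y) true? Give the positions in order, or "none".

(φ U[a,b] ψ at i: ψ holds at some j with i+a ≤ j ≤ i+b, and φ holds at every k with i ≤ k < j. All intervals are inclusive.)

5

Evaluate at each i in [0,5]:
  i=0: ✗ (no rhs in [0,1])
  i=1: ✗ (no rhs in [1,2])
  i=2: ✗ (no rhs in [2,3])
  i=3: ✗ (no rhs in [3,4])
  i=4: ✗ (lhs fails at k=4 before rhs at j=5)
  i=5: ✓ (rhs at j=5)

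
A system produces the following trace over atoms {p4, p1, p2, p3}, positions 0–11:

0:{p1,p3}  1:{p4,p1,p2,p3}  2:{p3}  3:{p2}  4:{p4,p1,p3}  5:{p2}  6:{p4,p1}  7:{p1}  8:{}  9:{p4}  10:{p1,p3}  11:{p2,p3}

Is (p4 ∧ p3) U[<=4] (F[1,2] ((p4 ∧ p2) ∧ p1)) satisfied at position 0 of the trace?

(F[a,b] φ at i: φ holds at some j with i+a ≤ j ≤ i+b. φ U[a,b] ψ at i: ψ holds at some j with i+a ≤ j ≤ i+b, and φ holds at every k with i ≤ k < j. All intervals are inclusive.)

Holds

Need some j in [0,4] with F[1,2] ((p4 ∧ p2) ∧ p1), and (p4 ∧ p3) at every k in [0,j-1].
  j=0: F[1,2] ((p4 ∧ p2) ∧ p1) holds; no prefix to check → satisfied.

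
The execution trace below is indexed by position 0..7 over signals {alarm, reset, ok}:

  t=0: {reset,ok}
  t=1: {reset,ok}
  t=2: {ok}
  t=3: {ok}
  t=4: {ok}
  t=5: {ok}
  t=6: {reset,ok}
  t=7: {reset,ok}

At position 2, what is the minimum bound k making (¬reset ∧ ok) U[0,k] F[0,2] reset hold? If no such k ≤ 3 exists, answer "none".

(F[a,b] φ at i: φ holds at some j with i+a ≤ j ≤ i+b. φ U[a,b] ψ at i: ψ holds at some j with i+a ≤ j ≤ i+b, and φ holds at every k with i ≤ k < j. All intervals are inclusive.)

Need earliest j ≥ 2 with F[0,2] reset, and (¬reset ∧ ok) at every k in [2,j-1].
  j=2: rhs fails.
  j=3: rhs fails.
  j=4: rhs holds; lhs holds on [2,3]. k = 2.

2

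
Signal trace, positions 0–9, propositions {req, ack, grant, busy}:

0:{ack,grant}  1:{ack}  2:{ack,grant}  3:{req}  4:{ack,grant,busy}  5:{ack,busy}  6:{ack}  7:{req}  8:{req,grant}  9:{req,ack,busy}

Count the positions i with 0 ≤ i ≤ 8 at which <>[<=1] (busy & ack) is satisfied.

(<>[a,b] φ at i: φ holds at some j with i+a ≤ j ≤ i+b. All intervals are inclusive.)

Evaluate at each i in [0,8]:
  i=0: ✗ (none in [0,1])
  i=1: ✗ (none in [1,2])
  i=2: ✗ (none in [2,3])
  i=3: ✓ (witness j=4)
  i=4: ✓ (witness j=4)
  i=5: ✓ (witness j=5)
  i=6: ✗ (none in [6,7])
  i=7: ✗ (none in [7,8])
  i=8: ✓ (witness j=9)
Positions where it holds: {3, 4, 5, 8} → 4.

4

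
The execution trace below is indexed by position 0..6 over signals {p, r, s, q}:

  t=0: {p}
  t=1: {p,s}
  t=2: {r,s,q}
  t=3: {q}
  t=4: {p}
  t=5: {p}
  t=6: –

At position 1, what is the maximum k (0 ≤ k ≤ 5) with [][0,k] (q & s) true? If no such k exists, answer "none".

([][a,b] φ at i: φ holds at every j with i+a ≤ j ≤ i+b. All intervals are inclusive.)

none

(q & s) must hold from j=1 onward; find where it first fails.
  j=1: fails → no k works.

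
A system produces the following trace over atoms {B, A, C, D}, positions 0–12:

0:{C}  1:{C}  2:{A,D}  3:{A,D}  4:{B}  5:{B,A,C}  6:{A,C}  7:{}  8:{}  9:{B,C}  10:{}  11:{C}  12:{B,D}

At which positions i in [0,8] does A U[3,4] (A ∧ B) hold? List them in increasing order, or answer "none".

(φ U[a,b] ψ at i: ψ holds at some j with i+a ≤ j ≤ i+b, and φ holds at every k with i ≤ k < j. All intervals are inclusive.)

Evaluate at each i in [0,8]:
  i=0: ✗ (no rhs in [3,4])
  i=1: ✗ (lhs fails at k=1 before rhs at j=5)
  i=2: ✗ (lhs fails at k=4 before rhs at j=5)
  i=3: ✗ (no rhs in [6,7])
  i=4: ✗ (no rhs in [7,8])
  i=5: ✗ (no rhs in [8,9])
  i=6: ✗ (no rhs in [9,10])
  i=7: ✗ (no rhs in [10,11])
  i=8: ✗ (no rhs in [11,12])

none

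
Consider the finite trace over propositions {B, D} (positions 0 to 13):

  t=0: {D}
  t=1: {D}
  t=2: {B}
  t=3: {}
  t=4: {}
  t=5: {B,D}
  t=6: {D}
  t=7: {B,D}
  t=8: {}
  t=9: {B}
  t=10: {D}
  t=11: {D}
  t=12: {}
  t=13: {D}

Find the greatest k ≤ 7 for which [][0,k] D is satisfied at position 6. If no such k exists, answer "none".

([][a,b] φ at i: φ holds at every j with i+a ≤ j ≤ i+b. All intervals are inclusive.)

D must hold from j=6 onward; find where it first fails.
  j=6: holds
  j=7: holds
  j=8: fails
Holds on [6,7], so largest k = 1.

1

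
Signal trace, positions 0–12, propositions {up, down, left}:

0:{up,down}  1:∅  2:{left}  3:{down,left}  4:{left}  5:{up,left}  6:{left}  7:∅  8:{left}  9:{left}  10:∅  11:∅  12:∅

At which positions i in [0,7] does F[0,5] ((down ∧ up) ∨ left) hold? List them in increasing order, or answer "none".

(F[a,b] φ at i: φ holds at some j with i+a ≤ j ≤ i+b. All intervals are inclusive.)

Evaluate at each i in [0,7]:
  i=0: ✓ (witness j=0)
  i=1: ✓ (witness j=2)
  i=2: ✓ (witness j=2)
  i=3: ✓ (witness j=3)
  i=4: ✓ (witness j=4)
  i=5: ✓ (witness j=5)
  i=6: ✓ (witness j=6)
  i=7: ✓ (witness j=8)

0, 1, 2, 3, 4, 5, 6, 7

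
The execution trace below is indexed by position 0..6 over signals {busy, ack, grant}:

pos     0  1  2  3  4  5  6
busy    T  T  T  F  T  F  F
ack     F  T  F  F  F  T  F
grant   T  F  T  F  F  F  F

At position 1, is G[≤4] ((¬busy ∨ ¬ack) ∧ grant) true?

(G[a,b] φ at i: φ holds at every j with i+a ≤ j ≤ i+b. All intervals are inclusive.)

Check ((¬busy ∨ ¬ack) ∧ grant) at every j in [1,5]:
  j=1: false
  j=2: true
  j=3: false
  j=4: false
  j=5: false
Fails at j=1 → formula fails.

Does not hold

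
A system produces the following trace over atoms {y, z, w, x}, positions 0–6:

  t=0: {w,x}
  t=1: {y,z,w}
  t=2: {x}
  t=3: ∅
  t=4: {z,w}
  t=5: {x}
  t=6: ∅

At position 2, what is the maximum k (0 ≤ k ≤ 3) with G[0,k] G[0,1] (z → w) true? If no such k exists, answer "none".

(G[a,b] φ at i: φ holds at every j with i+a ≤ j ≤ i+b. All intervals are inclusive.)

3

G[0,1] (z → w) must hold from j=2 onward; find where it first fails.
  j=2: holds
  j=3: holds
  j=4: holds
  j=5: holds
Holds through j=5; largest k = 3.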